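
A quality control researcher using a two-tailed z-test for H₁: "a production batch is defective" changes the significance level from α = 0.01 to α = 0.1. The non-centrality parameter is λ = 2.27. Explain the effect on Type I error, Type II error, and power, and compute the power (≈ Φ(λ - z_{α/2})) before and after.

Increasing α from 0.01 to 0.1:
• Type I error rate increases (α is the Type I rate by definition).
• Critical value moves from z_{α/2} = 2.576 to 1.645, so power = Φ(λ - z_{α/2}) goes from Φ(2.27 - 2.576) = 0.38 to Φ(2.27 - 1.645) = 0.734.
• Type II error rate β = 1 - power therefore decreases (0.62 → 0.266).
Appropriate when false negatives are costly — here, shipping a defective batch — faulty products reach customers.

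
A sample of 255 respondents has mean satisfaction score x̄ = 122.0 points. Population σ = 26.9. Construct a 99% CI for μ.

CI = x̄ ± z*(σ/√n) = 122.0 ± 2.576(26.9/√255) = 122.0 ± 4.34 = (117.66, 126.34)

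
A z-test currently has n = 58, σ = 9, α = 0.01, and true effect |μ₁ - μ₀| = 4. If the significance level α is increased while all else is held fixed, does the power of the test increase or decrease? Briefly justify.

Power increases: a larger α lowers the critical value, so more of the H₁ sampling distribution falls in the rejection region.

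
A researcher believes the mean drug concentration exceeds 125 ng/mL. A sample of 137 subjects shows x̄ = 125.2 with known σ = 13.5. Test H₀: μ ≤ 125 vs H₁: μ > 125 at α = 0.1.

z = 0.173. Critical value: 1.28. Fail to reject H₀.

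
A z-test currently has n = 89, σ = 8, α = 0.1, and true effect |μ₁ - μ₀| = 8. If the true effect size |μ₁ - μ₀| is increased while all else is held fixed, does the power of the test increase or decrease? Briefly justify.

Power increases: a larger true effect increases the non-centrality λ = |μ₁ - μ₀|/(σ/√n).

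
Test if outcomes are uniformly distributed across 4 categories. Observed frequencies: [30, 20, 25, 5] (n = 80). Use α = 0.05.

Expected = 20 each. χ² = Σ(O-E)²/E = 17.5. df = 3, critical value = 7.815. Reject H₀.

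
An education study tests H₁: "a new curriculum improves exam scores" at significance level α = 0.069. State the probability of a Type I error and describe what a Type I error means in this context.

P(Type I error) = α = 0.069. A Type I error is rejecting H₀ when H₀ is actually true (false positive) — here, concluding that a new curriculum improves exam scores when in fact this is not the case. Consequence: adopting a curriculum that gives no real benefit — disruption for nothing.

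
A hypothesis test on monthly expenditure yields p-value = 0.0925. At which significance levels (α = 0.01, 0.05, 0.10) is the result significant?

p = 0.0925. Significant at: α = 0.1.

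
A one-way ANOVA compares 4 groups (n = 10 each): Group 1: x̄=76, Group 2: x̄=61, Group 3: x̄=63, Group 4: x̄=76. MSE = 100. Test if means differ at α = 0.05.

Grand mean = 69.0. SS_between = 1980.0, MS_between = 660.0. F = 6.6, F_crit ≈ 2.866. Reject H₀.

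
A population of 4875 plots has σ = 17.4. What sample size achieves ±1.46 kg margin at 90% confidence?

Without FPC: n₀ = (1.645×17.4/1.46)² = 384.348. With FPC: n = n₀N/(n₀+N-1) = 356.3 → n = 357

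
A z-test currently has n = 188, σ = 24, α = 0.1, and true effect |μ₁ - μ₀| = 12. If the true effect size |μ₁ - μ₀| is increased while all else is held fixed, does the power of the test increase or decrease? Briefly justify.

Power increases: a larger true effect increases the non-centrality λ = |μ₁ - μ₀|/(σ/√n).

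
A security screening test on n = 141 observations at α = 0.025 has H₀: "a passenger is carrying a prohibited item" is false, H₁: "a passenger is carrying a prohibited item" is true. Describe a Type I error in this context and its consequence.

Type I error: rejecting H₀ when it is true — concluding that a passenger is carrying a prohibited item when in fact it is not. Consequence: detaining an innocent passenger — delay and inconvenience.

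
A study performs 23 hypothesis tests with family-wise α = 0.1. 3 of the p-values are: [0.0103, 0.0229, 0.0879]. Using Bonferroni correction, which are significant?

Bonferroni α = 0.1/23 = 0.00435. None of the given p-values are significant.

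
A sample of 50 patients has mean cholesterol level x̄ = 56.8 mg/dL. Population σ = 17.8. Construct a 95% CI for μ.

CI = x̄ ± z*(σ/√n) = 56.8 ± 1.96(17.8/√50) = 56.8 ± 4.93 = (51.87, 61.73)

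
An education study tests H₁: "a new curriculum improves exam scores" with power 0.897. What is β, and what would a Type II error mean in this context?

β = 1 - power = 1 - 0.897 = 0.103. A Type II error is failing to reject H₀ when H₀ is false (false negative) — here, failing to conclude that a new curriculum improves exam scores when in fact it is true. Consequence: keeping the old curriculum when the new one would have helped students.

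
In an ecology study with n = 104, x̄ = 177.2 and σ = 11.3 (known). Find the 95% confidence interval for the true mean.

CI = x̄ ± z*(σ/√n) = 177.2 ± 1.96(11.3/√104) = 177.2 ± 2.17 = (175.03, 179.37)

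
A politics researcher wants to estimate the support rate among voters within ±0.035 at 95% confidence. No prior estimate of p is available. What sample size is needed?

Conservative approach: use p = 0.5 (maximizes p(1-p) = 0.25). n = z²(0.25)/E² = 1.96²×0.25/0.035² = 784.0 → n = 784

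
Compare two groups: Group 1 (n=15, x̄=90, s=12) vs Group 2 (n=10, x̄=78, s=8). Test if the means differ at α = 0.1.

Pooled sp = 10.62. t = 2.769, df = 23. Critical t = ±1.714. Reject H₀.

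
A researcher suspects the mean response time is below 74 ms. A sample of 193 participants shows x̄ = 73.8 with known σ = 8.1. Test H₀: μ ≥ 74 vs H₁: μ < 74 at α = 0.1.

z = -0.343. Critical value: -1.28. Fail to reject H₀.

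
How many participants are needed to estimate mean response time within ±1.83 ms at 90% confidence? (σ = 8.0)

n = (z*σ/E)² = (1.645×8.0/1.83)² = 51.7 → n = 52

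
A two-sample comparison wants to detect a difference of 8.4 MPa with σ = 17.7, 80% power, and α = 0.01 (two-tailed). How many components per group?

n per group = 2(z_α/2 + z_β)²σ²/d² = 2×(2.576 + 0.84)²×17.7²/8.4² = 103.6 → n = 104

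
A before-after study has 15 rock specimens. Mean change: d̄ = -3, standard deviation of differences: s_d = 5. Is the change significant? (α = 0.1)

t = d̄/(s_d/√n) = -3/(5/√15) = -2.324. df = 14, critical t = ±1.761. Reject H₀.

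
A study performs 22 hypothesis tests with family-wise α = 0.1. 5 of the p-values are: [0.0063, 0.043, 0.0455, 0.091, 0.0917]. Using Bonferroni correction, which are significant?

Bonferroni α = 0.1/22 = 0.00455. None of the given p-values are significant.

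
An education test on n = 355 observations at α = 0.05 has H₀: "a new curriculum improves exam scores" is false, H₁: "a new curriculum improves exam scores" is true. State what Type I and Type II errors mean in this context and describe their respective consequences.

Type I (false positive): concluding that a new curriculum improves exam scores when it is not — adopting a curriculum that gives no real benefit — disruption for nothing. Type II (false negative): failing to conclude that a new curriculum improves exam scores when it is — keeping the old curriculum when the new one would have helped students. Which is costlier depends on domain priorities and is a judgement call rather than a statistical fact.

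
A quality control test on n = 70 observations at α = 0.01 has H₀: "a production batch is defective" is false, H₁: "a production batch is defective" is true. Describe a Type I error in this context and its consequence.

Type I error: rejecting H₀ when it is true — concluding that a production batch is defective when in fact it is not. Consequence: scrapping a good batch — wasted material and cost for no reason.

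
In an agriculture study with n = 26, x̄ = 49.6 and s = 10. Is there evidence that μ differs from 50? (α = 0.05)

t = (x̄ - μ₀)/(s/√n) = (49.6 - 50)/(10/√26) = -0.204. df = 25, critical t = ±2.06. Fail to reject H₀.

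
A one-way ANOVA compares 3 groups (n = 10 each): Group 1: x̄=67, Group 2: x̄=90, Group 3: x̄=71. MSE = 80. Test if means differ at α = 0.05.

Grand mean = 76.0. SS_between = 3020.0, MS_between = 1510.0. F = 18.875, F_crit ≈ 3.354. Reject H₀.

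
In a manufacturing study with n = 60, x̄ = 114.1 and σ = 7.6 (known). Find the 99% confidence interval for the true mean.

CI = x̄ ± z*(σ/√n) = 114.1 ± 2.576(7.6/√60) = 114.1 ± 2.53 = (111.57, 116.63)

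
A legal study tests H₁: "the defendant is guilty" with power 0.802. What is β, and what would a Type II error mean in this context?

β = 1 - power = 1 - 0.802 = 0.198. A Type II error is failing to reject H₀ when H₀ is false (false negative) — here, failing to conclude that the defendant is guilty when in fact it is true. Consequence: acquitting a guilty person.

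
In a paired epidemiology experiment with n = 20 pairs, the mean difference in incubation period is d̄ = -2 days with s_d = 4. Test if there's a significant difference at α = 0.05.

t = d̄/(s_d/√n) = -2/(4/√20) = -2.236. df = 19, critical t = ±2.093. Reject H₀.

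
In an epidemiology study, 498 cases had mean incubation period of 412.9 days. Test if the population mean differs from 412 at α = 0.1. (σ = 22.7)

z = (x̄ - μ₀)/(σ/√n) = (412.9 - 412)/(22.7/√498) = 0.885. Critical value: ±1.645. Since |0.885| ≤ 1.645, Fail to reject H₀.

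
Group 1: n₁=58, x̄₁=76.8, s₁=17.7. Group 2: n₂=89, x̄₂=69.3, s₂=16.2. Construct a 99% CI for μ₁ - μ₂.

Difference = 7.5. SE = √(17.7²/58 + 16.2²/89) = 2.89. CI = (0.06, 14.94)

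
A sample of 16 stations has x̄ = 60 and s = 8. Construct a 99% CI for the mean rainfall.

CI = x̄ ± t*(s/√n) = 60 ± 2.947(8/√16) = (54.11, 65.89)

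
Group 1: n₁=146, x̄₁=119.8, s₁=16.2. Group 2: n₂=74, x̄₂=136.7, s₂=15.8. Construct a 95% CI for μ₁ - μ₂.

Difference = -16.9. SE = √(16.2²/146 + 15.8²/74) = 2.274. CI = (-21.36, -12.44)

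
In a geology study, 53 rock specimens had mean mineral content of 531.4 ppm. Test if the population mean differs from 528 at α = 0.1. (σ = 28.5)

z = (x̄ - μ₀)/(σ/√n) = (531.4 - 528)/(28.5/√53) = 0.869. Critical value: ±1.645. Since |0.869| ≤ 1.645, Fail to reject H₀.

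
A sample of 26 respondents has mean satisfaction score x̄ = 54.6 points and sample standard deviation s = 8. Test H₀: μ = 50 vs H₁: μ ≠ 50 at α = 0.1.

t = (x̄ - μ₀)/(s/√n) = (54.6 - 50)/(8/√26) = 2.932. df = 25, critical t = ±1.708. Reject H₀.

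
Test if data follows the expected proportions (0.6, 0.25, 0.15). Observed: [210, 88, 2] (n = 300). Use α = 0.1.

Expected: [180.0, 75.0, 45.0]. χ² = 48.342. df = 2, critical = 4.605. Reject H₀.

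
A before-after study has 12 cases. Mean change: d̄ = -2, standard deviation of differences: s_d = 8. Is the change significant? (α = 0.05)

t = d̄/(s_d/√n) = -2/(8/√12) = -0.866. df = 11, critical t = ±2.201. Fail to reject H₀.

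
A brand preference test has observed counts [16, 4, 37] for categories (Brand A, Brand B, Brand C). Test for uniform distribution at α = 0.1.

Expected = 19 each. χ² = Σ(O-E)²/E = 29.368. df = 2, critical value = 4.605. Reject H₀.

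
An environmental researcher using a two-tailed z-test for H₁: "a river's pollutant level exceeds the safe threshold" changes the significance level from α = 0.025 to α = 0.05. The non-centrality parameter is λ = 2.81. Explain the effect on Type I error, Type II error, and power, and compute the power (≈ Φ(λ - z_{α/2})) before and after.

Increasing α from 0.025 to 0.05:
• Type I error rate increases (α is the Type I rate by definition).
• Critical value moves from z_{α/2} = 2.241 to 1.96, so power = Φ(λ - z_{α/2}) goes from Φ(2.81 - 2.241) = 0.715 to Φ(2.81 - 1.96) = 0.802.
• Type II error rate β = 1 - power therefore decreases (0.285 → 0.198).
Appropriate when false negatives are costly — here, allowing unsafe pollution to continue.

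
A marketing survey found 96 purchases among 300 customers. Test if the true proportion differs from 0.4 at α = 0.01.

p̂ = 0.32, p₀ = 0.4. z = (p̂ - p₀)/√(p₀(1-p₀)/n) = -2.828. Critical: ±2.576. Reject H₀.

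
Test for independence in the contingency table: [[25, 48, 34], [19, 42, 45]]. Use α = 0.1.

χ² = 2.745. df = 2, critical = 4.605. Fail to reject H₀. No evidence of dependence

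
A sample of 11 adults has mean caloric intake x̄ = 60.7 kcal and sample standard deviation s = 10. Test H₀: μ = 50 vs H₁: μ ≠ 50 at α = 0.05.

t = (x̄ - μ₀)/(s/√n) = (60.7 - 50)/(10/√11) = 3.549. df = 10, critical t = ±2.228. Reject H₀.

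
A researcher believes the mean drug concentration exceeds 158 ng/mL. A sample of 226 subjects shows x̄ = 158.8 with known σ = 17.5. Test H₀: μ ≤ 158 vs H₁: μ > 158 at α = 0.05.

z = 0.687. Critical value: 1.645. Fail to reject H₀.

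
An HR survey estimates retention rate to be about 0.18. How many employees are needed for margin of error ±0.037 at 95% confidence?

n = z²p(1-p)/E² = 1.96²×0.18×0.82/0.037² = 414.2 → n = 415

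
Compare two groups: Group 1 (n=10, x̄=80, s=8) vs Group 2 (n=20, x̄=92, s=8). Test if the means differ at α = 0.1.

Pooled sp = 8.0. t = -3.873, df = 28. Critical t = ±1.701. Reject H₀.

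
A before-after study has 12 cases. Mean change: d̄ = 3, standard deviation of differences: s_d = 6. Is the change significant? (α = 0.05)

t = d̄/(s_d/√n) = 3/(6/√12) = 1.732. df = 11, critical t = ±2.201. Fail to reject H₀.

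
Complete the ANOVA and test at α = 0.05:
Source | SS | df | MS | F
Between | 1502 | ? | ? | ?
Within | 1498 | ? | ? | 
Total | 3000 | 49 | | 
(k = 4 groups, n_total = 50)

df_between = 3, df_within = 46. MS_between = 500.67, MS_within = 32.57. F = 15.374, F_crit ≈ 2.807. Reject H₀.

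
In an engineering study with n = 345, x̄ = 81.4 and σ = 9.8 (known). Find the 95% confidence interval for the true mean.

CI = x̄ ± z*(σ/√n) = 81.4 ± 1.96(9.8/√345) = 81.4 ± 1.03 = (80.37, 82.43)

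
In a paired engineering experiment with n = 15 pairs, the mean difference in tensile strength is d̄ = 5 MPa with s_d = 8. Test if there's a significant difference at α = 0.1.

t = d̄/(s_d/√n) = 5/(8/√15) = 2.421. df = 14, critical t = ±1.761. Reject H₀.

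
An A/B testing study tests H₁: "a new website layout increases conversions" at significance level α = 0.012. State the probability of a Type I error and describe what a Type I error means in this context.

P(Type I error) = α = 0.012. A Type I error is rejecting H₀ when H₀ is actually true (false positive) — here, concluding that a new website layout increases conversions when in fact this is not the case. Consequence: rolling out a layout that doesn't actually help — wasted engineering effort.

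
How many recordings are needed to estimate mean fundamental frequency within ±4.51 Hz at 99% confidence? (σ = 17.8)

n = (z*σ/E)² = (2.576×17.8/4.51)² = 103.4 → n = 104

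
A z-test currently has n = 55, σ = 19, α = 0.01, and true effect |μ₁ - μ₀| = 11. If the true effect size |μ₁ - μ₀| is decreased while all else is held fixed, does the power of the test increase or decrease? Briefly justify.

Power decreases: a smaller true effect decreases the non-centrality λ = |μ₁ - μ₀|/(σ/√n).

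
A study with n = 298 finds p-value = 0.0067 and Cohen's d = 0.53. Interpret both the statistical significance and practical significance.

Statistically significant (p = 0.0067 < 0.05). Cohen's d = 0.53 indicates a medium effect size. Both statistical and practical significance should be considered.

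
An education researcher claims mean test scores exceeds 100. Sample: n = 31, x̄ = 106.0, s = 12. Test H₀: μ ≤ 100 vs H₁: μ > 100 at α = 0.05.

t = (106.0 - 100)/(12/√31) = 2.784, df = 30. Critical t = 1.697. Reject H₀.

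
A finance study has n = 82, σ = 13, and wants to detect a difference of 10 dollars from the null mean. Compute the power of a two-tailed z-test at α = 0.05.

SE = σ/√n = 13/√82 = 1.436. Non-centrality λ = d/SE = 10/1.436 = 6.966. Power ≈ Φ(λ - z_{α/2}) = Φ(6.966 - 1.96) = Φ(5.006) = 1.0.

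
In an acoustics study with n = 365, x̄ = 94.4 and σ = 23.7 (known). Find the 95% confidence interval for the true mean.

CI = x̄ ± z*(σ/√n) = 94.4 ± 1.96(23.7/√365) = 94.4 ± 2.43 = (91.97, 96.83)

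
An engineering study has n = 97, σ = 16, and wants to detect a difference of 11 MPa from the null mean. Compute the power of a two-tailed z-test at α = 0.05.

SE = σ/√n = 16/√97 = 1.625. Non-centrality λ = d/SE = 11/1.625 = 6.771. Power ≈ Φ(λ - z_{α/2}) = Φ(6.771 - 1.96) = Φ(4.811) = 1.0.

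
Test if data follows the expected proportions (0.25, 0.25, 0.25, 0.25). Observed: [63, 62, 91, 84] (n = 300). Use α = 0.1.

Expected: [75.0, 75.0, 75.0, 75.0]. χ² = 8.667. df = 3, critical = 6.251. Reject H₀.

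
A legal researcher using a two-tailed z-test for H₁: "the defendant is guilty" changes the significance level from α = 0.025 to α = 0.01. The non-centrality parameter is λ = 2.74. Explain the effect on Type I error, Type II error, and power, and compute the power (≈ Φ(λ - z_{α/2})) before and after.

Decreasing α from 0.025 to 0.01:
• Type I error rate decreases (α is the Type I rate by definition).
• Critical value moves from z_{α/2} = 2.241 to 2.576, so power = Φ(λ - z_{α/2}) goes from Φ(2.74 - 2.241) = 0.691 to Φ(2.74 - 2.576) = 0.565.
• Type II error rate β = 1 - power therefore increases (0.309 → 0.435).
Appropriate when false positives are costly — here, convicting an innocent person.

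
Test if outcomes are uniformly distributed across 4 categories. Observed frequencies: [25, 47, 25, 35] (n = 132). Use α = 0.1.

Expected = 33 each. χ² = Σ(O-E)²/E = 9.939. df = 3, critical value = 6.251. Reject H₀.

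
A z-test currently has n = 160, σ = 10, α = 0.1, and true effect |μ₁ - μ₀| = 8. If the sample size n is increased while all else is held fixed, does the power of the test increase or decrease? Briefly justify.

Power increases: a larger n shrinks the standard error σ/√n, moving the sampling distribution under H₁ further from the critical value.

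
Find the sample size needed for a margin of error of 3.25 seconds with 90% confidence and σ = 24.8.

n = (z*σ/E)² = (1.645×24.8/3.25)² = 157.6 → n = 158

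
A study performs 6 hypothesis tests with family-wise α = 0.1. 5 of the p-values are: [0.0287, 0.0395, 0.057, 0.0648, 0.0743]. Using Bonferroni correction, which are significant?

Bonferroni α = 0.1/6 = 0.01667. None of the given p-values are significant.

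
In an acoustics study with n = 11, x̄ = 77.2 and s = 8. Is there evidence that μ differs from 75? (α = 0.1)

t = (x̄ - μ₀)/(s/√n) = (77.2 - 75)/(8/√11) = 0.912. df = 10, critical t = ±1.812. Fail to reject H₀.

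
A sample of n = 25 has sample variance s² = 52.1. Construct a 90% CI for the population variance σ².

df = 24. χ²_{0.05} = 36.415, χ²_{0.95} = 13.848. CI for σ² = ((n-1)s²/χ²_{α/2}, (n-1)s²/χ²_{1-α/2}) = (24·52.1/36.415, 24·52.1/13.848) = (34.34, 90.29)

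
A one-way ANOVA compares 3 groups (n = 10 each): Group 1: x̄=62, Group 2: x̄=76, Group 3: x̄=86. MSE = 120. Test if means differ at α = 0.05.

Grand mean = 74.67. SS_between = 2906.67, MS_between = 1453.33. F = 12.111, F_crit ≈ 3.354. Reject H₀.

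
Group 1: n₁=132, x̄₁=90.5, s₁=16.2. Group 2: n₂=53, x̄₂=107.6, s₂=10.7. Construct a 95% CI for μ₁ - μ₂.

Difference = -17.1. SE = √(16.2²/132 + 10.7²/53) = 2.037. CI = (-21.09, -13.11)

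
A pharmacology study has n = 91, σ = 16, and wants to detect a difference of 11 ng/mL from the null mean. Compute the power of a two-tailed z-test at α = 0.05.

SE = σ/√n = 16/√91 = 1.677. Non-centrality λ = d/SE = 11/1.677 = 6.558. Power ≈ Φ(λ - z_{α/2}) = Φ(6.558 - 1.96) = Φ(4.598) = 1.0.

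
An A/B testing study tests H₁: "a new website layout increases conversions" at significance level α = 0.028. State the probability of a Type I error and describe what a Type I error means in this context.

P(Type I error) = α = 0.028. A Type I error is rejecting H₀ when H₀ is actually true (false positive) — here, concluding that a new website layout increases conversions when in fact this is not the case. Consequence: rolling out a layout that doesn't actually help — wasted engineering effort.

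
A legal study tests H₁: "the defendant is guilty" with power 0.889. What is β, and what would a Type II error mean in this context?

β = 1 - power = 1 - 0.889 = 0.111. A Type II error is failing to reject H₀ when H₀ is false (false negative) — here, failing to conclude that the defendant is guilty when in fact it is true. Consequence: acquitting a guilty person.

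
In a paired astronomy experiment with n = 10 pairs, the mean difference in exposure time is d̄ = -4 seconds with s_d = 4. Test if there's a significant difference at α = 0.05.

t = d̄/(s_d/√n) = -4/(4/√10) = -3.162. df = 9, critical t = ±2.262. Reject H₀.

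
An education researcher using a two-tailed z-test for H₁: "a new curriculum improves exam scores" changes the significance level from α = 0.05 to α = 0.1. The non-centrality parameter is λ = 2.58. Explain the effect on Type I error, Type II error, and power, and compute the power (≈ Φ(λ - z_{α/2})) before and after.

Increasing α from 0.05 to 0.1:
• Type I error rate increases (α is the Type I rate by definition).
• Critical value moves from z_{α/2} = 1.96 to 1.645, so power = Φ(λ - z_{α/2}) goes from Φ(2.58 - 1.96) = 0.732 to Φ(2.58 - 1.645) = 0.825.
• Type II error rate β = 1 - power therefore decreases (0.268 → 0.175).
Appropriate when false negatives are costly — here, keeping the old curriculum when the new one would have helped students.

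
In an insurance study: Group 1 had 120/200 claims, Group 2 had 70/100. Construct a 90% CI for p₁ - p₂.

p̂₁ = 0.6, p̂₂ = 0.7. Difference = -0.1. CI = (-0.194, -0.006)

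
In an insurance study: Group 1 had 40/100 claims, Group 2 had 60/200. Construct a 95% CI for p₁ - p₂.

p̂₁ = 0.4, p̂₂ = 0.3. Difference = 0.1. CI = (-0.015, 0.215)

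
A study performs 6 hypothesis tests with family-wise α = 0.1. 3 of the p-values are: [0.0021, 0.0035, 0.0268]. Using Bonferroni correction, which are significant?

Bonferroni α = 0.1/6 = 0.01667. Significant p-values: [0.0021, 0.0035]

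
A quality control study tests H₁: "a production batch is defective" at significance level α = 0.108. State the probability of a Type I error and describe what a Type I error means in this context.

P(Type I error) = α = 0.108. A Type I error is rejecting H₀ when H₀ is actually true (false positive) — here, concluding that a production batch is defective when in fact this is not the case. Consequence: scrapping a good batch — wasted material and cost for no reason.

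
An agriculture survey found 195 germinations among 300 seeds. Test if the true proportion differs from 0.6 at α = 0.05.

p̂ = 0.65, p₀ = 0.6. z = (p̂ - p₀)/√(p₀(1-p₀)/n) = 1.768. Critical: ±1.96. Fail to reject H₀.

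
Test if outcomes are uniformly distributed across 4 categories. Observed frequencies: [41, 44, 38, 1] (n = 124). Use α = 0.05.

Expected = 31 each. χ² = Σ(O-E)²/E = 39.29. df = 3, critical value = 7.815. Reject H₀.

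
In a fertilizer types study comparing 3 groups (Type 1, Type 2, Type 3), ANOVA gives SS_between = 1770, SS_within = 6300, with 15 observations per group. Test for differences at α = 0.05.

df_between = 2, df_within = 42. F = MS_between/MS_within = 885.0/150.0 = 5.9. F_crit ≈ 3.22. Reject H₀. At least one mean differs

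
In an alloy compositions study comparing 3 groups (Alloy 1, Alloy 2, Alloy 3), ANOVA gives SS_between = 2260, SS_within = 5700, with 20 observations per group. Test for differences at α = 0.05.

df_between = 2, df_within = 57. F = MS_between/MS_within = 1130.0/100.0 = 11.3. F_crit ≈ 3.159. Reject H₀. At least one mean differs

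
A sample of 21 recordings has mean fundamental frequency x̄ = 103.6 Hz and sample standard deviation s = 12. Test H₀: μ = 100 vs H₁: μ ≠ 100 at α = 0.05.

t = (x̄ - μ₀)/(s/√n) = (103.6 - 100)/(12/√21) = 1.375. df = 20, critical t = ±2.086. Fail to reject H₀.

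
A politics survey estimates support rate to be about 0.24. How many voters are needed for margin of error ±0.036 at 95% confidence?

n = z²p(1-p)/E² = 1.96²×0.24×0.76/0.036² = 540.7 → n = 541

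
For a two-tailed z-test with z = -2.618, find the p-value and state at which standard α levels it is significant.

p = 2·P(Z > |-2.618|) = 2·(1 - Φ(2.618)) ≈ 0.0088. Significant at α = 0.1; Significant at α = 0.05; Significant at α = 0.01.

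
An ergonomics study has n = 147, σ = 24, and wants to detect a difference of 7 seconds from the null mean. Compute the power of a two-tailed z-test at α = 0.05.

SE = σ/√n = 24/√147 = 1.979. Non-centrality λ = d/SE = 7/1.979 = 3.536. Power ≈ Φ(λ - z_{α/2}) = Φ(3.536 - 1.96) = Φ(1.576) = 0.943.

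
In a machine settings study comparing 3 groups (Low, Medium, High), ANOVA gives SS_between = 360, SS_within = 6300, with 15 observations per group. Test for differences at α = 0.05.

df_between = 2, df_within = 42. F = MS_between/MS_within = 180.0/150.0 = 1.2. F_crit ≈ 3.22. Fail to reject H₀.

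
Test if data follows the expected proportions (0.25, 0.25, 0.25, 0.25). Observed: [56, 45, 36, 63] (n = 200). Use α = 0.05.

Expected: [50.0, 50.0, 50.0, 50.0]. χ² = 8.52. df = 3, critical = 7.815. Reject H₀.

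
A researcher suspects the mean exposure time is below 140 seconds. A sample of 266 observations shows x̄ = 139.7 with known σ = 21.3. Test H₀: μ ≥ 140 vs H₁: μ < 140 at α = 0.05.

z = -0.23. Critical value: -1.645. Fail to reject H₀.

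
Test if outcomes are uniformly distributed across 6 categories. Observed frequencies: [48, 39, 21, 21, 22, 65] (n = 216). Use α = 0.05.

Expected = 36 each. χ² = Σ(O-E)²/E = 45.556. df = 5, critical value = 11.07. Reject H₀.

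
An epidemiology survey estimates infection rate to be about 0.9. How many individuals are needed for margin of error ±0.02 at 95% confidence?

n = z²p(1-p)/E² = 1.96²×0.9×0.1/0.02² = 864.4 → n = 865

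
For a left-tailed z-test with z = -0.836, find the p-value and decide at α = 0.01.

p = P(Z < -0.836) = Φ(-0.836) ≈ 0.2016. Since p ≥ 0.01, fail to reject H₀ (not significant) at α = 0.01.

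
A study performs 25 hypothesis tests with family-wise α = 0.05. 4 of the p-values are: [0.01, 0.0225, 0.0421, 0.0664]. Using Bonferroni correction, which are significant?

Bonferroni α = 0.05/25 = 0.002. None of the given p-values are significant.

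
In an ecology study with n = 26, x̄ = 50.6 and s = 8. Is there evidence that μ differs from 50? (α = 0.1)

t = (x̄ - μ₀)/(s/√n) = (50.6 - 50)/(8/√26) = 0.382. df = 25, critical t = ±1.708. Fail to reject H₀.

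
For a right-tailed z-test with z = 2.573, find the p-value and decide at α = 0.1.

p = P(Z > 2.573) = 1 - Φ(2.573) ≈ 0.005. Since p < 0.1, reject H₀ (significant) at α = 0.1.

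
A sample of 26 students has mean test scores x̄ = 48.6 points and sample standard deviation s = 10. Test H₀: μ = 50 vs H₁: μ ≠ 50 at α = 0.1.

t = (x̄ - μ₀)/(s/√n) = (48.6 - 50)/(10/√26) = -0.714. df = 25, critical t = ±1.708. Fail to reject H₀.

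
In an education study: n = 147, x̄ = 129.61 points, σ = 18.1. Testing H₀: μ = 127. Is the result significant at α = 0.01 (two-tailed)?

z = (129.61 - 127)/(18.1/√147) = 1.748. Since |z| ≤ 2.576, not significant at α = 0.01.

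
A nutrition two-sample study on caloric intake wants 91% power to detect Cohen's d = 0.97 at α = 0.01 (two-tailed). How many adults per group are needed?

z_{α/2} = 2.576, z_β = Φ⁻¹(0.91) = 1.341. For large effect (d = 0.97): n per group = 2(z_{α/2} + z_β)²/d² = 2(2.576 + 1.341)²/0.97² = 32.6 → 33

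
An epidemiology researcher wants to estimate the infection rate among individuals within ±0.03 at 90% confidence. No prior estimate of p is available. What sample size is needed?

Conservative approach: use p = 0.5 (maximizes p(1-p) = 0.25). n = z²(0.25)/E² = 1.645²×0.25/0.03² = 751.7 → n = 752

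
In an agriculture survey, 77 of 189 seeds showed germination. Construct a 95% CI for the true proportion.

p̂ = 0.407. CI = p̂ ± z*√(p̂(1-p̂)/n) = (0.337, 0.477)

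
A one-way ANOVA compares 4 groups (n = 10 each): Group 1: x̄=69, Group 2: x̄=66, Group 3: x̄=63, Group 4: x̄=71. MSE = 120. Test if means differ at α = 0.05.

Grand mean = 67.25. SS_between = 367.5, MS_between = 122.5. F = 1.021, F_crit ≈ 2.866. Fail to reject H₀.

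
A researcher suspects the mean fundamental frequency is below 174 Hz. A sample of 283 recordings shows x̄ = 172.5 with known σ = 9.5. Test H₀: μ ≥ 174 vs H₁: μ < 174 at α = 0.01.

z = -2.656. Critical value: -2.33. Reject H₀.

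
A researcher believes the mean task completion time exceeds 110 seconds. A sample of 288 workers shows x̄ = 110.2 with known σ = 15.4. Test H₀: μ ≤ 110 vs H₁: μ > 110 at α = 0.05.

z = 0.22. Critical value: 1.645. Fail to reject H₀.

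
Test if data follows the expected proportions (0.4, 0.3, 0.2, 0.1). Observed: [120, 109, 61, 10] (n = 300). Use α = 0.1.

Expected: [120.0, 90.0, 60.0, 30.0]. χ² = 17.361. df = 3, critical = 6.251. Reject H₀.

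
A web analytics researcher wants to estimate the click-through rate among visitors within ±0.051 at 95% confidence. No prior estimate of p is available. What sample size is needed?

Conservative approach: use p = 0.5 (maximizes p(1-p) = 0.25). n = z²(0.25)/E² = 1.96²×0.25/0.051² = 369.2 → n = 370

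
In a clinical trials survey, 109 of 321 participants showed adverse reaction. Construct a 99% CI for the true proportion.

p̂ = 0.34. CI = p̂ ± z*√(p̂(1-p̂)/n) = (0.271, 0.408)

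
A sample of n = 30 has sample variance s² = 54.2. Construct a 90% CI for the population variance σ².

df = 29. χ²_{0.05} = 42.557, χ²_{0.95} = 17.708. CI for σ² = ((n-1)s²/χ²_{α/2}, (n-1)s²/χ²_{1-α/2}) = (29·54.2/42.557, 29·54.2/17.708) = (36.93, 88.76)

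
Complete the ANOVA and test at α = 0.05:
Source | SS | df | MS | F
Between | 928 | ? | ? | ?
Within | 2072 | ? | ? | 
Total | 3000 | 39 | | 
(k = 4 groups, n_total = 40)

df_between = 3, df_within = 36. MS_between = 309.33, MS_within = 57.56. F = 5.375, F_crit ≈ 2.866. Reject H₀.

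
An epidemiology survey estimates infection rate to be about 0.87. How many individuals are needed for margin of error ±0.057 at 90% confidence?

n = z²p(1-p)/E² = 1.645²×0.87×0.13/0.057² = 94.2 → n = 95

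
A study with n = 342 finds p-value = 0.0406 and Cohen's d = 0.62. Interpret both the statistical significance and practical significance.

Statistically significant (p = 0.0406 < 0.05). Cohen's d = 0.62 indicates a medium effect size. Both statistical and practical significance should be considered.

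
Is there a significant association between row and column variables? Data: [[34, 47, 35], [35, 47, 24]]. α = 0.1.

χ² = 1.618. df = 2, critical = 4.605. Fail to reject H₀. No evidence of dependence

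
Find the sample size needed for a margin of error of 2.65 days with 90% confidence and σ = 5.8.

n = (z*σ/E)² = (1.645×5.8/2.65)² = 13.0 → n = 13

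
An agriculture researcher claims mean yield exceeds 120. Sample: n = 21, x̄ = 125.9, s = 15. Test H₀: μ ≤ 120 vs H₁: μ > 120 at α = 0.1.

t = (125.9 - 120)/(15/√21) = 1.802, df = 20. Critical t = 1.325. Reject H₀.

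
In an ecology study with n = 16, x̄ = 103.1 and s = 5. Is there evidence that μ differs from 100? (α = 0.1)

t = (x̄ - μ₀)/(s/√n) = (103.1 - 100)/(5/√16) = 2.48. df = 15, critical t = ±1.753. Reject H₀.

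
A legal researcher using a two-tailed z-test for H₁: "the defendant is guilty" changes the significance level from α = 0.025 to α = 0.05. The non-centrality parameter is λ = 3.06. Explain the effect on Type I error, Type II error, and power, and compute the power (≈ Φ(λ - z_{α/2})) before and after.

Increasing α from 0.025 to 0.05:
• Type I error rate increases (α is the Type I rate by definition).
• Critical value moves from z_{α/2} = 2.241 to 1.96, so power = Φ(λ - z_{α/2}) goes from Φ(3.06 - 2.241) = 0.794 to Φ(3.06 - 1.96) = 0.864.
• Type II error rate β = 1 - power therefore decreases (0.206 → 0.136).
Appropriate when false negatives are costly — here, acquitting a guilty person.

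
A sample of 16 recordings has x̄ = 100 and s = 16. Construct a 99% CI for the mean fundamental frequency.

CI = x̄ ± t*(s/√n) = 100 ± 2.947(16/√16) = (88.21, 111.79)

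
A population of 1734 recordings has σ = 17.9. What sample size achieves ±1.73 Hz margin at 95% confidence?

Without FPC: n₀ = (1.96×17.9/1.73)² = 411.269. With FPC: n = n₀N/(n₀+N-1) = 332.6 → n = 333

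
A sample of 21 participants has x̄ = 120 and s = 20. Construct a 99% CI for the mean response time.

CI = x̄ ± t*(s/√n) = 120 ± 2.845(20/√21) = (107.58, 132.42)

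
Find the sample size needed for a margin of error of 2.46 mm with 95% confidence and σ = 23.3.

n = (z*σ/E)² = (1.96×23.3/2.46)² = 344.6 → n = 345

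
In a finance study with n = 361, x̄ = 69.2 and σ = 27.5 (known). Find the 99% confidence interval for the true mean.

CI = x̄ ± z*(σ/√n) = 69.2 ± 2.576(27.5/√361) = 69.2 ± 3.73 = (65.47, 72.93)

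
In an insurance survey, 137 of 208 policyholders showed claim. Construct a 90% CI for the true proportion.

p̂ = 0.659. CI = p̂ ± z*√(p̂(1-p̂)/n) = (0.605, 0.713)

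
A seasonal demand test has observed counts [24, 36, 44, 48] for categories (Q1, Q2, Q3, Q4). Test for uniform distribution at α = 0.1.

Expected = 38 each. χ² = Σ(O-E)²/E = 8.842. df = 3, critical value = 6.251. Reject H₀.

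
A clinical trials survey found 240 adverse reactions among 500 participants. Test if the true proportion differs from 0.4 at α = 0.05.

p̂ = 0.48, p₀ = 0.4. z = (p̂ - p₀)/√(p₀(1-p₀)/n) = 3.651. Critical: ±1.96. Reject H₀.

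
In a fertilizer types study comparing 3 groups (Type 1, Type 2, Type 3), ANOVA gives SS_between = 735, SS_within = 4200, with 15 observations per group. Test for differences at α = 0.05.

df_between = 2, df_within = 42. F = MS_between/MS_within = 367.5/100.0 = 3.675. F_crit ≈ 3.22. Reject H₀. At least one mean differs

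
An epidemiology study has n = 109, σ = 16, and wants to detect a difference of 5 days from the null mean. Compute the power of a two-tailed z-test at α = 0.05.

SE = σ/√n = 16/√109 = 1.533. Non-centrality λ = d/SE = 5/1.533 = 3.263. Power ≈ Φ(λ - z_{α/2}) = Φ(3.263 - 1.96) = Φ(1.303) = 0.904.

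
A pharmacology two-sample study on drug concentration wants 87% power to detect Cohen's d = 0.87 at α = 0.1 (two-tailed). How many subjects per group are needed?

z_{α/2} = 1.645, z_β = Φ⁻¹(0.87) = 1.126. For large effect (d = 0.87): n per group = 2(z_{α/2} + z_β)²/d² = 2(1.645 + 1.126)²/0.87² = 20.3 → 21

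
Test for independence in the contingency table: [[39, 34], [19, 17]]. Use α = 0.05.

χ² = 0.004. df = 1, critical = 3.841. Fail to reject H₀. No evidence of dependence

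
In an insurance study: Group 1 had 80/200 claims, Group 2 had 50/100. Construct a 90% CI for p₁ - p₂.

p̂₁ = 0.4, p̂₂ = 0.5. Difference = -0.1. CI = (-0.2, 0.0)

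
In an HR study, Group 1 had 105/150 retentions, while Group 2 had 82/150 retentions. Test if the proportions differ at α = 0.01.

p̂₁ = 0.7, p̂₂ = 0.547, pooled p̂ = 0.623. z = 2.74. Critical: ±2.576. Reject H₀.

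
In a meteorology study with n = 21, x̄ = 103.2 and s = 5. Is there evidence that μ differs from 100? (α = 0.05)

t = (x̄ - μ₀)/(s/√n) = (103.2 - 100)/(5/√21) = 2.933. df = 20, critical t = ±2.086. Reject H₀.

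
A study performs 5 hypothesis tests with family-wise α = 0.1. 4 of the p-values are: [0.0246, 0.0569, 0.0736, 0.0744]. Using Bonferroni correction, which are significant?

Bonferroni α = 0.1/5 = 0.02. None of the given p-values are significant.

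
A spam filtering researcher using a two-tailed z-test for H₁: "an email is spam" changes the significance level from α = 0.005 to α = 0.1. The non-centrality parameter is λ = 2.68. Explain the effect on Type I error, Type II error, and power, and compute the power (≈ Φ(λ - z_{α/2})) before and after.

Increasing α from 0.005 to 0.1:
• Type I error rate increases (α is the Type I rate by definition).
• Critical value moves from z_{α/2} = 2.807 to 1.645, so power = Φ(λ - z_{α/2}) goes from Φ(2.68 - 2.807) = 0.449 to Φ(2.68 - 1.645) = 0.85.
• Type II error rate β = 1 - power therefore decreases (0.551 → 0.15).
Appropriate when false negatives are costly — here, a spam email lands in the inbox.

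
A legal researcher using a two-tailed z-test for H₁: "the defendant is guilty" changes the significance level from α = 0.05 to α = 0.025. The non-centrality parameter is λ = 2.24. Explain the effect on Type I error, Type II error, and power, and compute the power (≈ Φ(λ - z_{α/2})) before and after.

Decreasing α from 0.05 to 0.025:
• Type I error rate decreases (α is the Type I rate by definition).
• Critical value moves from z_{α/2} = 1.96 to 2.241, so power = Φ(λ - z_{α/2}) goes from Φ(2.24 - 1.96) = 0.61 to Φ(2.24 - 2.241) = 0.5.
• Type II error rate β = 1 - power therefore increases (0.39 → 0.5).
Appropriate when false positives are costly — here, convicting an innocent person.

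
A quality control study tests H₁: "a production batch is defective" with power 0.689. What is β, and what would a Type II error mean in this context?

β = 1 - power = 1 - 0.689 = 0.311. A Type II error is failing to reject H₀ when H₀ is false (false negative) — here, failing to conclude that a production batch is defective when in fact it is true. Consequence: shipping a defective batch — faulty products reach customers.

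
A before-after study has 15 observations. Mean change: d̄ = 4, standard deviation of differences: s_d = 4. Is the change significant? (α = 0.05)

t = d̄/(s_d/√n) = 4/(4/√15) = 3.873. df = 14, critical t = ±2.145. Reject H₀.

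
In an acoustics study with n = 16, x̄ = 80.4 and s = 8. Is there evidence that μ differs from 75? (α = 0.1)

t = (x̄ - μ₀)/(s/√n) = (80.4 - 75)/(8/√16) = 2.7. df = 15, critical t = ±1.753. Reject H₀.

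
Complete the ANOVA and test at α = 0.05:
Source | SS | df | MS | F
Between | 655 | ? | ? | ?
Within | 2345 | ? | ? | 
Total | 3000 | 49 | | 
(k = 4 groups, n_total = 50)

df_between = 3, df_within = 46. MS_between = 218.33, MS_within = 50.98. F = 4.283, F_crit ≈ 2.807. Reject H₀.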